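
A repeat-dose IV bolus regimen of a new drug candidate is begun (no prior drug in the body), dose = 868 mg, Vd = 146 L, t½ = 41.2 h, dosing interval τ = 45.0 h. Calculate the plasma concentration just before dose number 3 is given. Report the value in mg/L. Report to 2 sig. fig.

C₀ per dose = Dose / Vd = 868 / 146 = 5.945 mg/L
k = ln2 / t½ = 0.693147 / 41.2 = 0.01682 h⁻¹
Fraction remaining after one interval: r = e^(−kτ) = e^(−0.01682 × 45.0) = 0.4691
Before dose 3, 2 doses have been given (aged 1τ, 2τ).
C_trough = C₀ × (r + r²) = 5.945 × (0.4691 + 0.2201) = 4.097 mg/L

4.1 mg/L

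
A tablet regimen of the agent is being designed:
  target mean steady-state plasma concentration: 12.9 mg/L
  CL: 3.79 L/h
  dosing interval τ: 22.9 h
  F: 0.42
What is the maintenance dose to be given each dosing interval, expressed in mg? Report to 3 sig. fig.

2670 mg

At steady state, F × (Dose/τ) = Css × CL.
Dose = Css × CL × τ / F = 12.9 × 3.790 × 22.9 / 0.42 = 2666 mg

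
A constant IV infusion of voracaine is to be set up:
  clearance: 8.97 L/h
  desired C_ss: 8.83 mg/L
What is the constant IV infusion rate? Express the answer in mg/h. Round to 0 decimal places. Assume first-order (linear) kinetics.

79 mg/h

At steady state, infusion rate R₀ = Css × CL = 8.83 × 8.970 = 79.21 mg/h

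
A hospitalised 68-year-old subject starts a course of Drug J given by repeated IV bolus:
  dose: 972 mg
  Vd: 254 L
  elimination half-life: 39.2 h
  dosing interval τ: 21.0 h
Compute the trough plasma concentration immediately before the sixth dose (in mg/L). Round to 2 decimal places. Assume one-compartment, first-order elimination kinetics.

C₀ per dose = Dose / Vd = 972 / 254 = 3.827 mg/L
k = ln2 / t½ = 0.693147 / 39.2 = 0.01768 h⁻¹
Fraction remaining after one interval: r = e^(−kτ) = e^(−0.01768 × 21.0) = 0.6899
Before dose 6, 5 doses have been given (aged 1τ, 2τ, 3τ, 4τ, 5τ).
C_trough = C₀ × (r + r² + … + r^5) = C₀ × r(1−r^5)/(1−r)
        = 3.827 × 0.6899 × (1 − 0.1563) / (1 − 0.6899) = 7.183 mg/L

7.18 mg/L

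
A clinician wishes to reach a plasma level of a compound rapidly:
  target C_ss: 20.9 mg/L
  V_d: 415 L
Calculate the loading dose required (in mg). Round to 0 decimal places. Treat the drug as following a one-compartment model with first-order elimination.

LD = Css × Vd = 20.9 × 415 = 8674 mg

8674 mg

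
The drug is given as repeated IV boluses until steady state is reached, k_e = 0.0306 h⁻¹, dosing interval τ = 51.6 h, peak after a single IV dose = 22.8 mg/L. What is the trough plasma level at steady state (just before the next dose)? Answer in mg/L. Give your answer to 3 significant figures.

5.92 mg/L

e^(−kτ) = e^(−0.03060 × 51.6) = 0.2062
Accumulation ratio R = 1 / (1 − e^(−kτ)) = 1 / (1 − 0.2062) = 1.260
Steady-state trough = C₀ × R × e^(−kτ) = 22.8 × 1.260 × 0.2062 = 5.924 mg/L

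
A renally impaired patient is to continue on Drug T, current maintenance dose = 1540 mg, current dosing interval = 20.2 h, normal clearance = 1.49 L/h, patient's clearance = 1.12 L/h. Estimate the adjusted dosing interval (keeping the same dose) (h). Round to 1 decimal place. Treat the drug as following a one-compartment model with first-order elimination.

To keep the same average steady-state level, dosing rate must scale with clearance.
CL ratio = 1.12 / 1.49 = 0.7517
New interval (same dose) = 20.2 / 0.7517 = 26.87 h

26.9 h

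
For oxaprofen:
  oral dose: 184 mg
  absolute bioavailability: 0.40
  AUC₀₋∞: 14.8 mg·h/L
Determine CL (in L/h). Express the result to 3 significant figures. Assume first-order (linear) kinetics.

CL = F·Dose / AUC = 0.40 × 184 / 14.8 = 4.973 L/h

4.97 L/h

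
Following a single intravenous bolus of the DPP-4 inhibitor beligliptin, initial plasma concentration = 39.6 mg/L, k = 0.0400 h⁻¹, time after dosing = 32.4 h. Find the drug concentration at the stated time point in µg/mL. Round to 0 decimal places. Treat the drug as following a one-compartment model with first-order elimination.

11 µg/mL

C = C₀ · e^(−k·t) = 39.60 × e^(−0.04000 × 32.4)
  = 39.60 × 0.2736 = 10.83 mg/L
(10.83 mg/L = 10.83 µg/mL)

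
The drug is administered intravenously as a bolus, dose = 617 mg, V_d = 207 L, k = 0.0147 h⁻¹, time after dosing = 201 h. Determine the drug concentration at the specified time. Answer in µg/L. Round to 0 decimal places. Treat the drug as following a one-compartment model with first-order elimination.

155 µg/L

C₀ = Dose / Vd = 617.0 / 207 = 2.981 mg/L
C = C₀ · e^(−k·t) = 2.981 × e^(−0.01470 × 201)
  = 2.981 × 0.05209 = 0.1553 mg/L
Convert: 0.1553 mg/L × 1000 = 155.3 µg/L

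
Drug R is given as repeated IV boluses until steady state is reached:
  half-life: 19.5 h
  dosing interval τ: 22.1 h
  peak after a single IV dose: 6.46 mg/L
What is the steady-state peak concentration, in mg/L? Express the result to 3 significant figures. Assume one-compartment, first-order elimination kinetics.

11.9 mg/L

k = ln2 / t½ = 0.693147 / 19.5 = 0.03555 h⁻¹
e^(−kτ) = e^(−0.03555 × 22.1) = 0.4558
Accumulation ratio R = 1 / (1 − e^(−kτ)) = 1 / (1 − 0.4558) = 1.838
Steady-state peak = C₀ × R = 6.46 × 1.838 = 11.87 mg/L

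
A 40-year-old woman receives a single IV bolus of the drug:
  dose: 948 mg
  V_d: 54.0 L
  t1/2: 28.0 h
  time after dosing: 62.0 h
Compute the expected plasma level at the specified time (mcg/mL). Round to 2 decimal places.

3.78 mcg/mL

C₀ = Dose / Vd = 948.0 / 54.0 = 17.56 mg/L
k = ln2 / t½ = 0.693147 / 28.0 = 0.02476 h⁻¹
C = C₀ · e^(−k·t) = 17.56 × e^(−0.02476 × 62.0)
  = 17.56 × 0.2154 = 3.782 mg/L
(3.782 mg/L = 3.782 mcg/mL)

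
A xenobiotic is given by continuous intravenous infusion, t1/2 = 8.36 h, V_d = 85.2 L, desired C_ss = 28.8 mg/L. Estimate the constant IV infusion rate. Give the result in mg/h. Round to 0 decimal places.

203 mg/h

k = ln2 / t½ = 0.693147 / 8.36 = 0.08291 h⁻¹
CL = k × Vd = 0.08291 × 85.2 = 7.064 L/h
At steady state, infusion rate R₀ = Css × CL = 28.8 × 7.064 = 203.4 mg/h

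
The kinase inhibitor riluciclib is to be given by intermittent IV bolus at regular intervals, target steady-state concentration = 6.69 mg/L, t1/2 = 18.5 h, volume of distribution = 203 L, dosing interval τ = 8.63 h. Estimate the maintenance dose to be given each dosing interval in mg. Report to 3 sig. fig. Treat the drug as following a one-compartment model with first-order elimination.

439 mg

k = ln2 / t½ = 0.693147 / 18.5 = 0.03747 h⁻¹
CL = k × Vd = 0.03747 × 203 = 7.606 L/h
At steady state, Dose/τ = Css × CL.
Dose = Css × CL × τ = 6.69 × 7.606 × 8.63 = 439.1 mg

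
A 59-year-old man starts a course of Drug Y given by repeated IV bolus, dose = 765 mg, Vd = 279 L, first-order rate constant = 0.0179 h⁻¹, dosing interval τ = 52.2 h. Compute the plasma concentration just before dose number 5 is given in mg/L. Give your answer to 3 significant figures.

1.73 mg/L

C₀ per dose = Dose / Vd = 765 / 279 = 2.742 mg/L
Fraction remaining after one interval: r = e^(−kτ) = e^(−0.01790 × 52.2) = 0.3928
Before dose 5, 4 doses have been given (aged 1τ, 2τ, 3τ, 4τ).
C_trough = C₀ × (r + r² + … + r^4) = C₀ × r(1−r^4)/(1−r)
        = 2.742 × 0.3928 × (1 − 0.02381) / (1 − 0.3928) = 1.732 mg/L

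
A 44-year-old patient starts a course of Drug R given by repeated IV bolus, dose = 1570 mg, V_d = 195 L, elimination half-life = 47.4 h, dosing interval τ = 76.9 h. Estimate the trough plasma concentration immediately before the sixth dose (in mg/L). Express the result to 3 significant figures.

3.86 mg/L

C₀ per dose = Dose / Vd = 1570 / 195 = 8.051 mg/L
k = ln2 / t½ = 0.693147 / 47.4 = 0.01462 h⁻¹
Fraction remaining after one interval: r = e^(−kτ) = e^(−0.01462 × 76.9) = 0.3249
Before dose 6, 5 doses have been given (aged 1τ, 2τ, 3τ, 4τ, 5τ).
C_trough = C₀ × (r + r² + … + r^5) = C₀ × r(1−r^5)/(1−r)
        = 8.051 × 0.3249 × (1 − 0.003620) / (1 − 0.3249) = 3.861 mg/L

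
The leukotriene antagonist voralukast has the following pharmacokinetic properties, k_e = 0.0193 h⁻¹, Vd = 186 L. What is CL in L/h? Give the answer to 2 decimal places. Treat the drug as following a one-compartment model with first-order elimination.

CL = k × Vd = 0.0193 × 186 = 3.590 L/h

3.59 L/h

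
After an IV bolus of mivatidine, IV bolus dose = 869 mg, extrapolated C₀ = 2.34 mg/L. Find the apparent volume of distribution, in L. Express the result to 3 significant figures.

371 L

Vd = Dose / C₀ = 869.0 / 2.34 = 371.4 L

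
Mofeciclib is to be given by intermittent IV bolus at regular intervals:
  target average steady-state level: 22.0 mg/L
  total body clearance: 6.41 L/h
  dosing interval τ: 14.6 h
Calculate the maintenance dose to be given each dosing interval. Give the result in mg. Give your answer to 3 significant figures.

At steady state, Dose/τ = Css × CL.
Dose = Css × CL × τ = 22.0 × 6.410 × 14.6 = 2059 mg

2060 mg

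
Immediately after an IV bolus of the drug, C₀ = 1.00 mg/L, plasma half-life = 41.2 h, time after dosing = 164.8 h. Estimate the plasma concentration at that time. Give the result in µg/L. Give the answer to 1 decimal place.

k = ln2 / t½ = 0.693147 / 41.2 = 0.01682 h⁻¹
t / t½ = 164.8 / 41.2 = 4 half-lives
C = C₀ × (1/2)^4 = 1.000 × 0.06250 = 0.06250 mg/L
Convert: 0.06250 mg/L × 1000 = 62.50 µg/L

62.5 µg/L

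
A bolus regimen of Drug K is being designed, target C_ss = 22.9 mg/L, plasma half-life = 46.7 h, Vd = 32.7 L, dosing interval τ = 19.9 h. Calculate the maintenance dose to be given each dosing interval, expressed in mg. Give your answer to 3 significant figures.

k = ln2 / t½ = 0.693147 / 46.7 = 0.01484 h⁻¹
CL = k × Vd = 0.01484 × 32.7 = 0.4853 L/h
At steady state, Dose/τ = Css × CL.
Dose = Css × CL × τ = 22.9 × 0.4853 × 19.9 = 221.2 mg

221 mg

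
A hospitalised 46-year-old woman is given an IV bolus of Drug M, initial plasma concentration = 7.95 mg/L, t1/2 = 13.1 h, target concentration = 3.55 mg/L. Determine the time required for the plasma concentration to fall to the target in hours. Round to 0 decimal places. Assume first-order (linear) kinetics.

15 h

k = ln2 / t½ = 0.693147 / 13.1 = 0.05291 h⁻¹
t = ln(C₀ / C) / k = ln(7.950 / 3.55) / 0.05291
  = ln(2.239) / 0.05291 = 0.8060 / 0.05291 = 15.23 h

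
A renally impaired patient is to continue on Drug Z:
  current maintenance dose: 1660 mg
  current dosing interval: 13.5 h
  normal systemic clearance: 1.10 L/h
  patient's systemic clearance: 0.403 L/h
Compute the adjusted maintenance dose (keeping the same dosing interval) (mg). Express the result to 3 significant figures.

608 mg

To keep the same average steady-state level, dosing rate must scale with clearance.
CL ratio = 0.403 / 1.10 = 0.3664
New dose (same interval) = 1660 × 0.3664 = 608.2 mg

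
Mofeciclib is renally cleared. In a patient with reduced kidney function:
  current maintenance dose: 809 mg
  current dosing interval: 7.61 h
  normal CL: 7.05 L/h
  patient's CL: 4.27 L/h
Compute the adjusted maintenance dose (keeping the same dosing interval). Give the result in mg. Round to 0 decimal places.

To keep the same average steady-state level, dosing rate must scale with clearance.
CL ratio = 4.27 / 7.05 = 0.6057
New dose (same interval) = 809 × 0.6057 = 490.0 mg

490 mg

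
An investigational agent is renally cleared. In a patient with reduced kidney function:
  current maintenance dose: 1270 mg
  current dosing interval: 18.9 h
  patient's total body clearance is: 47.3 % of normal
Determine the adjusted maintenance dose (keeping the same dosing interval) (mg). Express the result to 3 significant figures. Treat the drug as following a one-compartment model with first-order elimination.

To keep the same average steady-state level, dosing rate must scale with clearance.
CL ratio = 47.3 / 100 = 0.4730
New dose (same interval) = 1270 × 0.4730 = 600.7 mg

601 mg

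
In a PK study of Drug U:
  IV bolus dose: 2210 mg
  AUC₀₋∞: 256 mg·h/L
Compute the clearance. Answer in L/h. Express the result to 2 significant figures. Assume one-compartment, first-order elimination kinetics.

CL = Dose / AUC = 2210 / 256 = 8.633 L/h

8.6 L/h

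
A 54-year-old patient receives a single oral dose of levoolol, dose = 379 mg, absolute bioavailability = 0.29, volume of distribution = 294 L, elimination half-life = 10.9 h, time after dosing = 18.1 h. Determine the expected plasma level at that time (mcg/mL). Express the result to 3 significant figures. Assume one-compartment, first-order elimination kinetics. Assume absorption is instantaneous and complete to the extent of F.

0.118 mcg/mL

Amount reaching circulation = F × Dose = 0.29 × 379.0 = 109.9 mg
C₀ = F·Dose / Vd = 109.9 / 294 = 0.3738 mg/L
k = ln2 / t½ = 0.693147 / 10.9 = 0.06359 h⁻¹
C = C₀ · e^(−k·t) = 0.3738 × e^(−0.06359 × 18.1)
  = 0.3738 × 0.3163 = 0.1182 mg/L
(0.1182 mg/L = 0.1182 mcg/mL)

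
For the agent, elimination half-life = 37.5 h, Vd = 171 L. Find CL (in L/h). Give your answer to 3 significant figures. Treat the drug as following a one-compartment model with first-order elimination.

k = ln2 / t½ = 0.693147 / 37.5 = 0.01848 h⁻¹
CL = k × Vd = 0.01848 × 171 = 3.160 L/h

3.16 L/h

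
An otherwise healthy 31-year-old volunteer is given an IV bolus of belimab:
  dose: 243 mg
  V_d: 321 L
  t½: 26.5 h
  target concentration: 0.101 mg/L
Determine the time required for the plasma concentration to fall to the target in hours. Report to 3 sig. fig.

C₀ = Dose / Vd = 243.0 / 321 = 0.7570 mg/L
k = ln2 / t½ = 0.693147 / 26.5 = 0.02616 h⁻¹
t = ln(C₀ / C) / k = ln(0.7570 / 0.101) / 0.02616
  = ln(7.495) / 0.02616 = 2.014 / 0.02616 = 76.99 h

77.0 h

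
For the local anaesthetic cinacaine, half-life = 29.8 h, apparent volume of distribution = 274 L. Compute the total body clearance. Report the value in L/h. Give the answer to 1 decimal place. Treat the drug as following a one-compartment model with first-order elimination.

6.4 L/h

k = ln2 / t½ = 0.693147 / 29.8 = 0.02326 h⁻¹
CL = k × Vd = 0.02326 × 274 = 6.373 L/h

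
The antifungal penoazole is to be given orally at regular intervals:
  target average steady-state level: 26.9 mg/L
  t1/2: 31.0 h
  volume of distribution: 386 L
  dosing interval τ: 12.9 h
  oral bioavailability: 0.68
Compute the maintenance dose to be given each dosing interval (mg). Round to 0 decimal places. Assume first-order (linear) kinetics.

k = ln2 / t½ = 0.693147 / 31.0 = 0.02236 h⁻¹
CL = k × Vd = 0.02236 × 386 = 8.631 L/h
At steady state, F × (Dose/τ) = Css × CL.
Dose = Css × CL × τ / F = 26.9 × 8.631 × 12.9 / 0.68 = 4404 mg

4404 mg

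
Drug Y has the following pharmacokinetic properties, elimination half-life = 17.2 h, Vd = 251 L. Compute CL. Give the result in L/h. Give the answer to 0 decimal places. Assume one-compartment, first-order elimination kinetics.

10 L/h

k = ln2 / t½ = 0.693147 / 17.2 = 0.04030 h⁻¹
CL = k × Vd = 0.04030 × 251 = 10.12 L/h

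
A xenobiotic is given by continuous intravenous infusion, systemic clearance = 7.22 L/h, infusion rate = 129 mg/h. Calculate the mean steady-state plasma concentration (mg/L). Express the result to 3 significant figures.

17.9 mg/L

At steady state Css = R₀ / CL = 129 / 7.220 = 17.87 mg/L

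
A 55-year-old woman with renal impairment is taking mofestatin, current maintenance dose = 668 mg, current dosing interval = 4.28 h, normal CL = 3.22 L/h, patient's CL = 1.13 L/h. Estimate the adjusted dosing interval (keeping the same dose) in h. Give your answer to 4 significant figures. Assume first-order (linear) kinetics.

To keep the same average steady-state level, dosing rate must scale with clearance.
CL ratio = 1.13 / 3.22 = 0.3509
New interval (same dose) = 4.28 / 0.3509 = 12.20 h

12.20 h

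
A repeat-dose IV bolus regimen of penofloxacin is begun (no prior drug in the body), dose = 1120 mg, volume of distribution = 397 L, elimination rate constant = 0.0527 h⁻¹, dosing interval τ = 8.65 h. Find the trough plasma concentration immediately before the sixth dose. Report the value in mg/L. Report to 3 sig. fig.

C₀ per dose = Dose / Vd = 1120 / 397 = 2.821 mg/L
Fraction remaining after one interval: r = e^(−kτ) = e^(−0.05270 × 8.65) = 0.6339
Before dose 6, 5 doses have been given (aged 1τ, 2τ, 3τ, 4τ, 5τ).
C_trough = C₀ × (r + r² + … + r^5) = C₀ × r(1−r^5)/(1−r)
        = 2.821 × 0.6339 × (1 − 0.1024) / (1 − 0.6339) = 4.384 mg/L

4.38 mg/L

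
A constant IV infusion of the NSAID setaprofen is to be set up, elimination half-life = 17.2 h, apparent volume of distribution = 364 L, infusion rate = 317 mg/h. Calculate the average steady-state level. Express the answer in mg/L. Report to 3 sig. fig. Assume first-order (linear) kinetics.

k = ln2 / t½ = 0.693147 / 17.2 = 0.04030 h⁻¹
CL = k × Vd = 0.04030 × 364 = 14.67 L/h
At steady state Css = R₀ / CL = 317 / 14.67 = 21.61 mg/L

21.6 mg/L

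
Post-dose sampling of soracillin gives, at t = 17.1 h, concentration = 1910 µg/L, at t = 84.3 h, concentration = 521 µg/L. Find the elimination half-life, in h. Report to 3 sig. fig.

35.9 h

k = ln(C₁/C₂) / (t₂ − t₁) = ln(1910/521) / (84.3 − 17.1)
  = 1.299 / 67.20 = 0.01933 h⁻¹
t½ = ln2 / k = 0.693147 / 0.01933 = 35.86 h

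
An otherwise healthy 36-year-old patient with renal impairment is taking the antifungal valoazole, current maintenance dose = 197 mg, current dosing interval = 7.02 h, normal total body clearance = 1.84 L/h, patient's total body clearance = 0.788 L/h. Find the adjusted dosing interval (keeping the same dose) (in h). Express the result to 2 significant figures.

To keep the same average steady-state level, dosing rate must scale with clearance.
CL ratio = 0.788 / 1.84 = 0.4283
New interval (same dose) = 7.02 / 0.4283 = 16.39 h

16 h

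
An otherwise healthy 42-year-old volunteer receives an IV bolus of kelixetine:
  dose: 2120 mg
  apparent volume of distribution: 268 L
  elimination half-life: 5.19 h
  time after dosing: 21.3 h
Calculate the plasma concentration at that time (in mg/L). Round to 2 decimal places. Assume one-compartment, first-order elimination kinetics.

0.46 mg/L

C₀ = Dose / Vd = 2120 / 268 = 7.910 mg/L
k = ln2 / t½ = 0.693147 / 5.19 = 0.1336 h⁻¹
C = C₀ · e^(−k·t) = 7.910 × e^(−0.1336 × 21.3)
  = 7.910 × 0.05809 = 0.4595 mg/L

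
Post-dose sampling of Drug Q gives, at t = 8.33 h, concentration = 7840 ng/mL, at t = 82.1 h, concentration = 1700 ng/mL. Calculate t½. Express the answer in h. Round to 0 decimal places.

k = ln(C₁/C₂) / (t₂ − t₁) = ln(7840/1700) / (82.1 − 8.33)
  = 1.529 / 73.77 = 0.02073 h⁻¹
t½ = ln2 / k = 0.693147 / 0.02073 = 33.44 h

33 h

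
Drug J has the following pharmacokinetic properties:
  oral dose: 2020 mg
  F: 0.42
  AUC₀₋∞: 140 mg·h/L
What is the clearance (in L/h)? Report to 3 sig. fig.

CL = F·Dose / AUC = 0.42 × 2020 / 140 = 6.060 L/h

6.06 L/h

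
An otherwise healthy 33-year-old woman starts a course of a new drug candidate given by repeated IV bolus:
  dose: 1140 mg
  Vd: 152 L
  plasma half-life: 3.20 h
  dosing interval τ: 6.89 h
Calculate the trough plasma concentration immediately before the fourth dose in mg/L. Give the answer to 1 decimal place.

C₀ per dose = Dose / Vd = 1140 / 152 = 7.500 mg/L
k = ln2 / t½ = 0.693147 / 3.20 = 0.2166 h⁻¹
Fraction remaining after one interval: r = e^(−kτ) = e^(−0.2166 × 6.89) = 0.2248
Before dose 4, 3 doses have been given (aged 1τ, 2τ, 3τ).
C_trough = C₀ × (r + r² + … + r^3) = C₀ × r(1−r^3)/(1−r)
        = 7.500 × 0.2248 × (1 − 0.01136) / (1 − 0.2248) = 2.150 mg/L

2.2 mg/L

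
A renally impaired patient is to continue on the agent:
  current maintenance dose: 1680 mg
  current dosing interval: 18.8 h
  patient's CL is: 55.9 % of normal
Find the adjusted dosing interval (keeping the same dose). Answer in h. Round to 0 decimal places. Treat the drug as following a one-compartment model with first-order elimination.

To keep the same average steady-state level, dosing rate must scale with clearance.
CL ratio = 55.9 / 100 = 0.5590
New interval (same dose) = 18.8 / 0.5590 = 33.63 h

34 h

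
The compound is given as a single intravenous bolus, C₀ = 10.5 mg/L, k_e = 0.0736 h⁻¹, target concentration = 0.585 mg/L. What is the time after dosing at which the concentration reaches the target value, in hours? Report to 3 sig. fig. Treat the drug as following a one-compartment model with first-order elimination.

39.2 h

t = ln(C₀ / C) / k = ln(10.50 / 0.585) / 0.07360
  = ln(17.95) / 0.07360 = 2.888 / 0.07360 = 39.24 h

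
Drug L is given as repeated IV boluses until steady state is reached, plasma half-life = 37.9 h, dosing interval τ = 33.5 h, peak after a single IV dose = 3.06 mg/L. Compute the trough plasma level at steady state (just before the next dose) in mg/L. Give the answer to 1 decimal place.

3.6 mg/L

k = ln2 / t½ = 0.693147 / 37.9 = 0.01829 h⁻¹
e^(−kτ) = e^(−0.01829 × 33.5) = 0.5419
Accumulation ratio R = 1 / (1 − e^(−kτ)) = 1 / (1 − 0.5419) = 2.183
Steady-state trough = C₀ × R × e^(−kτ) = 3.06 × 2.183 × 0.5419 = 3.620 mg/L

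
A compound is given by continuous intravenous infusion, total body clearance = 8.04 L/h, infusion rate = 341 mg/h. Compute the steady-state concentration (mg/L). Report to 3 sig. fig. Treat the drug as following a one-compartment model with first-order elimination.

42.4 mg/L

At steady state Css = R₀ / CL = 341 / 8.040 = 42.41 mg/L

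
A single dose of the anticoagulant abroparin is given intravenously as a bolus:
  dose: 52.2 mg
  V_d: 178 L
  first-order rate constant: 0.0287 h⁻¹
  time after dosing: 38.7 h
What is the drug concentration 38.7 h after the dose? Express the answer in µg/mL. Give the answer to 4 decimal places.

0.0966 µg/mL

C₀ = Dose / Vd = 52.20 / 178 = 0.2933 mg/L
C = C₀ · e^(−k·t) = 0.2933 × e^(−0.02870 × 38.7)
  = 0.2933 × 0.3293 = 0.09658 mg/L
(0.09658 mg/L = 0.09658 µg/mL)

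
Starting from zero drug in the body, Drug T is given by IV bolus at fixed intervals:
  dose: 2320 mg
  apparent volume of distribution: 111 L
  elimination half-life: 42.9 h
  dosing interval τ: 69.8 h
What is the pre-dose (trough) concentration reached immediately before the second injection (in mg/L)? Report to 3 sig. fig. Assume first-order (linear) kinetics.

C₀ per dose = Dose / Vd = 2320 / 111 = 20.90 mg/L
k = ln2 / t½ = 0.693147 / 42.9 = 0.01616 h⁻¹
Fraction remaining after one interval: r = e^(−kτ) = e^(−0.01616 × 69.8) = 0.3237
Before dose 2, 1 dose has been given (aged 1τ).
C_trough = C₀ × r = 20.90 × 0.3237 = 6.765 mg/L

6.77 mg/L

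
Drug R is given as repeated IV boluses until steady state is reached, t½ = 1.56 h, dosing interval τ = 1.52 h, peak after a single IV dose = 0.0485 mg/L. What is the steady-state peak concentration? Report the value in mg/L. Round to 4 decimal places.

0.0988 mg/L

k = ln2 / t½ = 0.693147 / 1.56 = 0.4443 h⁻¹
e^(−kτ) = e^(−0.4443 × 1.52) = 0.5090
Accumulation ratio R = 1 / (1 − e^(−kτ)) = 1 / (1 − 0.5090) = 2.037
Steady-state peak = C₀ × R = 0.0485 × 2.037 = 0.09879 mg/L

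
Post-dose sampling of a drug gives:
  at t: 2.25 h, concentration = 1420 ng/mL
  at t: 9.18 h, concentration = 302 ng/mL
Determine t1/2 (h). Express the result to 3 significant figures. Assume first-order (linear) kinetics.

k = ln(C₁/C₂) / (t₂ − t₁) = ln(1420/302) / (9.18 − 2.25)
  = 1.548 / 6.930 = 0.2234 h⁻¹
t½ = ln2 / k = 0.693147 / 0.2234 = 3.103 h

3.10 h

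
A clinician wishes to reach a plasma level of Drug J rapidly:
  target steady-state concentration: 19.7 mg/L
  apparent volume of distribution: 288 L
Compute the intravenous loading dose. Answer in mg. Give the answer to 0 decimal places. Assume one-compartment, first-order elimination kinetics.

5674 mg

LD = Css × Vd = 19.7 × 288 = 5674 mg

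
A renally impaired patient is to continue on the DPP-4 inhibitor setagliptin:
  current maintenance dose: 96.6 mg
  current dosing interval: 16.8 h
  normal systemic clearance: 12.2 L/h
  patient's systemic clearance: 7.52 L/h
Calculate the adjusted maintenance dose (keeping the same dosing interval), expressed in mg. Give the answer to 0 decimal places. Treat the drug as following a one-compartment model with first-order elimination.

To keep the same average steady-state level, dosing rate must scale with clearance.
CL ratio = 7.52 / 12.2 = 0.6164
New dose (same interval) = 96.6 × 0.6164 = 59.54 mg

60 mg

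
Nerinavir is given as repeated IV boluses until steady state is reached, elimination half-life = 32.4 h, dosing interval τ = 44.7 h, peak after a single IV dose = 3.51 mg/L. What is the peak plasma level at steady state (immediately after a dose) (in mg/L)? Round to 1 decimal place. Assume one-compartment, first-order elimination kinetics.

5.7 mg/L

k = ln2 / t½ = 0.693147 / 32.4 = 0.02139 h⁻¹
e^(−kτ) = e^(−0.02139 × 44.7) = 0.3844
Accumulation ratio R = 1 / (1 − e^(−kτ)) = 1 / (1 − 0.3844) = 1.624
Steady-state peak = C₀ × R = 3.51 × 1.624 = 5.700 mg/L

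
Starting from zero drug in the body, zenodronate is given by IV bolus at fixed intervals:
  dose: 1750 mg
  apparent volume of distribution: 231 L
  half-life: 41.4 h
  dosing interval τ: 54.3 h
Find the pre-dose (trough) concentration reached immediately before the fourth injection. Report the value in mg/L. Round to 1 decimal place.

C₀ per dose = Dose / Vd = 1750 / 231 = 7.576 mg/L
k = ln2 / t½ = 0.693147 / 41.4 = 0.01674 h⁻¹
Fraction remaining after one interval: r = e^(−kτ) = e^(−0.01674 × 54.3) = 0.4029
Before dose 4, 3 doses have been given (aged 1τ, 2τ, 3τ).
C_trough = C₀ × (r + r² + … + r^3) = C₀ × r(1−r^3)/(1−r)
        = 7.576 × 0.4029 × (1 − 0.06540) / (1 − 0.4029) = 4.778 mg/L

4.8 mg/L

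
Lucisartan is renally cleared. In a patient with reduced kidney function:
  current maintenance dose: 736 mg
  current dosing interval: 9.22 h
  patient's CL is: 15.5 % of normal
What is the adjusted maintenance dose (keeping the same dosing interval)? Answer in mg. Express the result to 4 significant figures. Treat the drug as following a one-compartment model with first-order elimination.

114.1 mg

To keep the same average steady-state level, dosing rate must scale with clearance.
CL ratio = 15.5 / 100 = 0.1550
New dose (same interval) = 736 × 0.1550 = 114.1 mg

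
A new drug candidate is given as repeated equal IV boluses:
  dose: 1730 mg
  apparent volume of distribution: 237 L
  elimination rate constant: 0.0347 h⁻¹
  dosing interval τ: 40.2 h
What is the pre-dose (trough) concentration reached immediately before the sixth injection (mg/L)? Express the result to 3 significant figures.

2.40 mg/L

C₀ per dose = Dose / Vd = 1730 / 237 = 7.300 mg/L
Fraction remaining after one interval: r = e^(−kτ) = e^(−0.03470 × 40.2) = 0.2478
Before dose 6, 5 doses have been given (aged 1τ, 2τ, 3τ, 4τ, 5τ).
C_trough = C₀ × (r + r² + … + r^5) = C₀ × r(1−r^5)/(1−r)
        = 7.300 × 0.2478 × (1 − 0.0009343) / (1 − 0.2478) = 2.403 mg/L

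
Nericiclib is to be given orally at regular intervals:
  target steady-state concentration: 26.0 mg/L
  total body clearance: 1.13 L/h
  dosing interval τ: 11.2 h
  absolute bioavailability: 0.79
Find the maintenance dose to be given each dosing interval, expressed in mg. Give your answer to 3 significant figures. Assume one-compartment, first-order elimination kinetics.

417 mg

At steady state, F × (Dose/τ) = Css × CL.
Dose = Css × CL × τ / F = 26.0 × 1.130 × 11.2 / 0.79 = 416.5 mg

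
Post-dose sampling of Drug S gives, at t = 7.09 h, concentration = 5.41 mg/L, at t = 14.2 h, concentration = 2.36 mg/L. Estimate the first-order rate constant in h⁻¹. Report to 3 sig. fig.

0.117 h⁻¹

k = ln(C₁/C₂) / (t₂ − t₁) = ln(5.41/2.36) / (14.2 − 7.09)
  = 0.8296 / 7.110 = 0.1167 h⁻¹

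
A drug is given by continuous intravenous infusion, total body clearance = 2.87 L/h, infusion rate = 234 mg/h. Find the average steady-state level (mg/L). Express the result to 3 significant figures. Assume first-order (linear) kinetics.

At steady state Css = R₀ / CL = 234 / 2.870 = 81.53 mg/L

81.5 mg/L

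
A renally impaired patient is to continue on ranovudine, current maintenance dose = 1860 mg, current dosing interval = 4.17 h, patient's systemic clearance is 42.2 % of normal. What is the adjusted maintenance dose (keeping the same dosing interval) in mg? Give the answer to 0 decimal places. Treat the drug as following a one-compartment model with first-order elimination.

To keep the same average steady-state level, dosing rate must scale with clearance.
CL ratio = 42.2 / 100 = 0.4220
New dose (same interval) = 1860 × 0.4220 = 784.9 mg

785 mg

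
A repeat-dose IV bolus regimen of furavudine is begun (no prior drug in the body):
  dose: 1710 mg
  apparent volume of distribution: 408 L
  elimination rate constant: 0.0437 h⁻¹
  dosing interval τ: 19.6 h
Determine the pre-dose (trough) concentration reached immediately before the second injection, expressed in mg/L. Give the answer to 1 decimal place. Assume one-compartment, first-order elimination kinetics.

1.8 mg/L

C₀ per dose = Dose / Vd = 1710 / 408 = 4.191 mg/L
Fraction remaining after one interval: r = e^(−kτ) = e^(−0.04370 × 19.6) = 0.4246
Before dose 2, 1 dose has been given (aged 1τ).
C_trough = C₀ × r = 4.191 × 0.4246 = 1.779 mg/L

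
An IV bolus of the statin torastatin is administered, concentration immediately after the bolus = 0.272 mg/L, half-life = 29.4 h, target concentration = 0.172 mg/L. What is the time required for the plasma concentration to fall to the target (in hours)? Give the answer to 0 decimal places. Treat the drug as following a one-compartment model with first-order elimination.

19 h

k = ln2 / t½ = 0.693147 / 29.4 = 0.02358 h⁻¹
t = ln(C₀ / C) / k = ln(0.2720 / 0.172) / 0.02358
  = ln(1.581) / 0.02358 = 0.4581 / 0.02358 = 19.43 h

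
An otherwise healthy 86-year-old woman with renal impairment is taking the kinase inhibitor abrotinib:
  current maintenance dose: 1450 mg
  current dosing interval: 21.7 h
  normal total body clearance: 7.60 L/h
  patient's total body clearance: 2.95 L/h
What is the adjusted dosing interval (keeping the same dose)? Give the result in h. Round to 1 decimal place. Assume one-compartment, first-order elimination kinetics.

To keep the same average steady-state level, dosing rate must scale with clearance.
CL ratio = 2.95 / 7.60 = 0.3882
New interval (same dose) = 21.7 / 0.3882 = 55.90 h

55.9 h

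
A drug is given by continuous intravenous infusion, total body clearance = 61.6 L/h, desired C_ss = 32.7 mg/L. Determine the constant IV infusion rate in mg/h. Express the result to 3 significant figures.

At steady state, infusion rate R₀ = Css × CL = 32.7 × 61.60 = 2014 mg/h

2010 mg/h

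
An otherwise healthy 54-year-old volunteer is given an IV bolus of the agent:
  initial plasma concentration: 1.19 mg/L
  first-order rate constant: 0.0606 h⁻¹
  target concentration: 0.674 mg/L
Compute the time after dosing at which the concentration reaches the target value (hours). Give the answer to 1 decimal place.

t = ln(C₀ / C) / k = ln(1.190 / 0.674) / 0.06060
  = ln(1.766) / 0.06060 = 0.5687 / 0.06060 = 9.384 h

9.4 h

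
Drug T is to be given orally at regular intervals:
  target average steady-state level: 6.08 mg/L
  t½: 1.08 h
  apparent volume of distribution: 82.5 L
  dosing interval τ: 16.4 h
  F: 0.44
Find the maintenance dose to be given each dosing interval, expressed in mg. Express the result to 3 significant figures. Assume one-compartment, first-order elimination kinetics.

12000 mg

k = ln2 / t½ = 0.693147 / 1.08 = 0.6418 h⁻¹
CL = k × Vd = 0.6418 × 82.5 = 52.95 L/h
At steady state, F × (Dose/τ) = Css × CL.
Dose = Css × CL × τ / F = 6.08 × 52.95 × 16.4 / 0.44 = 12000 mg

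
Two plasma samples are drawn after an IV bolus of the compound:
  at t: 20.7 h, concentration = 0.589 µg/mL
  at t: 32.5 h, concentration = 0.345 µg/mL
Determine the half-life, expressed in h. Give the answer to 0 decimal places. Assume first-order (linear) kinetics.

k = ln(C₁/C₂) / (t₂ − t₁) = ln(0.589/0.345) / (32.5 − 20.7)
  = 0.5349 / 11.80 = 0.04533 h⁻¹
t½ = ln2 / k = 0.693147 / 0.04533 = 15.29 h

15 h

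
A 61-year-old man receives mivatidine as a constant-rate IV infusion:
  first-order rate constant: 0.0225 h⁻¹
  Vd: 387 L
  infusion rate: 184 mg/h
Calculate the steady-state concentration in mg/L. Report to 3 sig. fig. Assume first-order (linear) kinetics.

CL = k × Vd = 0.02250 × 387 = 8.708 L/h
At steady state Css = R₀ / CL = 184 / 8.708 = 21.13 mg/L

21.1 mg/L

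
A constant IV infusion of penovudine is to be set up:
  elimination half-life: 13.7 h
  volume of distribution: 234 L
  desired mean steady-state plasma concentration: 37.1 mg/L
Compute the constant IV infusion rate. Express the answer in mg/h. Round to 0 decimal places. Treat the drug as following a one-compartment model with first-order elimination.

439 mg/h

k = ln2 / t½ = 0.693147 / 13.7 = 0.05059 h⁻¹
CL = k × Vd = 0.05059 × 234 = 11.84 L/h
At steady state, infusion rate R₀ = Css × CL = 37.1 × 11.84 = 439.3 mg/h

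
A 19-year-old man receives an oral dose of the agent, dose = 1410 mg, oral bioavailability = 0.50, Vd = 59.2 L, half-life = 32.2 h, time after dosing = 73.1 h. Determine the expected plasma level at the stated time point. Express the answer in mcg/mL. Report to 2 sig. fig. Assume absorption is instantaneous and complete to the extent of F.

2.5 mcg/mL

Amount reaching circulation = F × Dose = 0.50 × 1410 = 705.0 mg
C₀ = F·Dose / Vd = 705.0 / 59.2 = 11.91 mg/L
k = ln2 / t½ = 0.693147 / 32.2 = 0.02153 h⁻¹
C = C₀ · e^(−k·t) = 11.91 × e^(−0.02153 × 73.1)
  = 11.91 × 0.2072 = 2.468 mg/L
(2.468 mg/L = 2.468 mcg/mL)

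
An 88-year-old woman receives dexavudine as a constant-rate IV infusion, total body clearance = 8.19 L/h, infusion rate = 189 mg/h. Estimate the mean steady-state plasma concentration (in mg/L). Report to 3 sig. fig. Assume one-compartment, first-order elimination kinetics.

23.1 mg/L

At steady state Css = R₀ / CL = 189 / 8.190 = 23.08 mg/L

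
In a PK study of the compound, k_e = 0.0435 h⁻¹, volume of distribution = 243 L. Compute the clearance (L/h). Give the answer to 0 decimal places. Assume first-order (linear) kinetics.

11 L/h

CL = k × Vd = 0.0435 × 243 = 10.57 L/h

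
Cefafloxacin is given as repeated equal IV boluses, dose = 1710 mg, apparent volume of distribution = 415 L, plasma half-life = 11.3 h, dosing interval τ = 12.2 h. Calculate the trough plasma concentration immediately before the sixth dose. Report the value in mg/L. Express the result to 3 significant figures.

C₀ per dose = Dose / Vd = 1710 / 415 = 4.120 mg/L
k = ln2 / t½ = 0.693147 / 11.3 = 0.06134 h⁻¹
Fraction remaining after one interval: r = e^(−kτ) = e^(−0.06134 × 12.2) = 0.4731
Before dose 6, 5 doses have been given (aged 1τ, 2τ, 3τ, 4τ, 5τ).
C_trough = C₀ × (r + r² + … + r^5) = C₀ × r(1−r^5)/(1−r)
        = 4.120 × 0.4731 × (1 − 0.02370) / (1 − 0.4731) = 3.612 mg/L

3.61 mg/L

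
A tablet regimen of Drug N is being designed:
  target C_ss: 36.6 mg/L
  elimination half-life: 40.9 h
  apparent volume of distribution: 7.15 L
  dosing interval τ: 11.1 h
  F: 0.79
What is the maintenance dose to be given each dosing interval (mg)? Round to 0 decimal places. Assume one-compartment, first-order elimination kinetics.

k = ln2 / t½ = 0.693147 / 40.9 = 0.01695 h⁻¹
CL = k × Vd = 0.01695 × 7.15 = 0.1212 L/h
At steady state, F × (Dose/τ) = Css × CL.
Dose = Css × CL × τ / F = 36.6 × 0.1212 × 11.1 / 0.79 = 62.33 mg

62 mg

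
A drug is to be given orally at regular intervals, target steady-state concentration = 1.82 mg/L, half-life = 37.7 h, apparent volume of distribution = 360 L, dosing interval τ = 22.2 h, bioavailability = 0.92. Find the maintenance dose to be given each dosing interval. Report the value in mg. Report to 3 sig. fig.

291 mg

k = ln2 / t½ = 0.693147 / 37.7 = 0.01839 h⁻¹
CL = k × Vd = 0.01839 × 360 = 6.620 L/h
At steady state, F × (Dose/τ) = Css × CL.
Dose = Css × CL × τ / F = 1.82 × 6.620 × 22.2 / 0.92 = 290.7 mg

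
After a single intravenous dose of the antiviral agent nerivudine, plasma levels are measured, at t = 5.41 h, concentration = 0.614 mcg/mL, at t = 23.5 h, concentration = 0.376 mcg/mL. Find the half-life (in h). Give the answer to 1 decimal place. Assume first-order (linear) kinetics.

k = ln(C₁/C₂) / (t₂ − t₁) = ln(0.614/0.376) / (23.5 − 5.41)
  = 0.4904 / 18.09 = 0.02711 h⁻¹
t½ = ln2 / k = 0.693147 / 0.02711 = 25.57 h

25.6 h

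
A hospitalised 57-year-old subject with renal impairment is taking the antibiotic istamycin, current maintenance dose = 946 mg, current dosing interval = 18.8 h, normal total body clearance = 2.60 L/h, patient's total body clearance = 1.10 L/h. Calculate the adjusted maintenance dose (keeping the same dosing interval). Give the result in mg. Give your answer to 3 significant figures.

400 mg

To keep the same average steady-state level, dosing rate must scale with clearance.
CL ratio = 1.10 / 2.60 = 0.4231
New dose (same interval) = 946 × 0.4231 = 400.3 mg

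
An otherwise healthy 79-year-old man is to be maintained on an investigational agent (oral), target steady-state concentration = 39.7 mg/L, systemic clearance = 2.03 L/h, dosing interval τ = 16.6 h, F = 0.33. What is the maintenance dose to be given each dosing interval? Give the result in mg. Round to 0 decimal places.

4054 mg

At steady state, F × (Dose/τ) = Css × CL.
Dose = Css × CL × τ / F = 39.7 × 2.030 × 16.6 / 0.33 = 4054 mg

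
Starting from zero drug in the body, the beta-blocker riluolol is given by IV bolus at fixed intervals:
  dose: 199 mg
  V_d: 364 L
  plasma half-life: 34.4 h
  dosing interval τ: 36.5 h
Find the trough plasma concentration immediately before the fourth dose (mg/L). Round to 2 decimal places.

0.45 mg/L

C₀ per dose = Dose / Vd = 199 / 364 = 0.5467 mg/L
k = ln2 / t½ = 0.693147 / 34.4 = 0.02015 h⁻¹
Fraction remaining after one interval: r = e^(−kτ) = e^(−0.02015 × 36.5) = 0.4793
Before dose 4, 3 doses have been given (aged 1τ, 2τ, 3τ).
C_trough = C₀ × (r + r² + … + r^3) = C₀ × r(1−r^3)/(1−r)
        = 0.5467 × 0.4793 × (1 − 0.1101) / (1 − 0.4793) = 0.4478 mg/L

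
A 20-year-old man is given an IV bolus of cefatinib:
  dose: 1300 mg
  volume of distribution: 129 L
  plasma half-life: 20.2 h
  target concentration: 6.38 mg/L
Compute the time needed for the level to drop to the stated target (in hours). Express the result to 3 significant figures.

13.3 h

C₀ = Dose / Vd = 1300 / 129 = 10.08 mg/L
k = ln2 / t½ = 0.693147 / 20.2 = 0.03431 h⁻¹
t = ln(C₀ / C) / k = ln(10.08 / 6.38) / 0.03431
  = ln(1.580) / 0.03431 = 0.4574 / 0.03431 = 13.33 h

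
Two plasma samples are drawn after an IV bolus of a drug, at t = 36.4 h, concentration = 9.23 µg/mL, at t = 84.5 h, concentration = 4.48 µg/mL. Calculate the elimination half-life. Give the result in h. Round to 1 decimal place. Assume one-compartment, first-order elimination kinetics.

46.1 h

k = ln(C₁/C₂) / (t₂ − t₁) = ln(9.23/4.48) / (84.5 − 36.4)
  = 0.7228 / 48.10 = 0.01503 h⁻¹
t½ = ln2 / k = 0.693147 / 0.01503 = 46.12 h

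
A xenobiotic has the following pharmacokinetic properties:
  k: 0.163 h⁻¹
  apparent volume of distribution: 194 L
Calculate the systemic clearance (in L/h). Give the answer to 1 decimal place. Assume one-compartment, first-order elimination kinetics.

CL = k × Vd = 0.163 × 194 = 31.62 L/h

31.6 L/h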